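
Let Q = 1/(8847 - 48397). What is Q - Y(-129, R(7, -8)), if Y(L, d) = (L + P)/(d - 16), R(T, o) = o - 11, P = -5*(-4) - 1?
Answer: -124301/39550 ≈ -3.1429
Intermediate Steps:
P = 19 (P = 20 - 1 = 19)
R(T, o) = -11 + o
Y(L, d) = (19 + L)/(-16 + d) (Y(L, d) = (L + 19)/(d - 16) = (19 + L)/(-16 + d))
Q = -1/39550 (Q = 1/(-39550) = -1/39550 ≈ -2.5284e-5)
Q - Y(-129, R(7, -8)) = -1/39550 - (19 - 129)/(-16 + (-11 - 8)) = -1/39550 - (-110)/(-16 - 19) = -1/39550 - (-110)/(-35) = -1/39550 - (-1)*(-110)/35 = -1/39550 - 1*22/7 = -1/39550 - 22/7 = -124301/39550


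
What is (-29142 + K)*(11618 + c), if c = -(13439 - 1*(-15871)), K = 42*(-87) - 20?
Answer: 580580672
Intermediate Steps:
K = -3674 (K = -3654 - 20 = -3674)
c = -29310 (c = -(13439 + 15871) = -1*29310 = -29310)
(-29142 + K)*(11618 + c) = (-29142 - 3674)*(11618 - 29310) = -32816*(-17692) = 580580672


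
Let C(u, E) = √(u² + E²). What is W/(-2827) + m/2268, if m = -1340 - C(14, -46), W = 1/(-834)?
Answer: -263278321/445608702 - 17*√2/1134 ≈ -0.61203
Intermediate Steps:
C(u, E) = √(E² + u²)
W = -1/834 ≈ -0.0011990
m = -1340 - 34*√2 (m = -1340 - √((-46)² + 14²) = -1340 - √(2116 + 196) = -1340 - √2312 = -1340 - 34*√2 ≈ -1388.1)
W/(-2827) + m/2268 = -1/834/(-2827) + (-1340 - 34*√2)/2268 = -1/834*(-1/2827) + (-1340 - 34*√2)*(1/2268) = 1/2357718 + (-335/567 - 17*√2/1134) = -263278321/445608702 - 17*√2/1134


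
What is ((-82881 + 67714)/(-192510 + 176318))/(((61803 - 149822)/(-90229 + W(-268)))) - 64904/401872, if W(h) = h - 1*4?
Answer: 28694975630927/35796840026816 ≈ 0.80161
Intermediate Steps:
W(h) = -4 + h (W(h) = h - 4 = -4 + h)
((-82881 + 67714)/(-192510 + 176318))/(((61803 - 149822)/(-90229 + W(-268)))) - 64904/401872 = ((-82881 + 67714)/(-192510 + 176318))/(((61803 - 149822)/(-90229 + (-4 - 268)))) - 64904/401872 = (-15167/(-16192))/((-88019/(-90229 - 272))) - 64904*1/401872 = (-15167*(-1/16192))/((-88019/(-90501))) - 8113/50234 = 15167/(16192*((-88019*(-1/90501)))) - 8113/50234 = 15167/(16192*(88019/90501)) - 8113/50234 = (15167/16192)*(90501/88019) - 8113/50234 = 1372628667/1425203648 - 8113/50234 = 28694975630927/35796840026816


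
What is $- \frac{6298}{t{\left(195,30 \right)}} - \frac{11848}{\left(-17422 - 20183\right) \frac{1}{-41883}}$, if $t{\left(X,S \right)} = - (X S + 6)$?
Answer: $- \frac{21055686803}{1595760} \approx -13195.0$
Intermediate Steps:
$t{\left(X,S \right)} = -6 - S X$ ($t{\left(X,S \right)} = - (S X + 6) = - (6 + S X) = -6 - S X$)
$- \frac{6298}{t{\left(195,30 \right)}} - \frac{11848}{\left(-17422 - 20183\right) \frac{1}{-41883}} = - \frac{6298}{-6 - 30 \cdot 195} - \frac{11848}{\left(-17422 - 20183\right) \frac{1}{-41883}} = - \frac{6298}{-6 - 5850} - \frac{11848}{\left(-37605\right) \left(- \frac{1}{41883}\right)} = - \frac{6298}{-5856} - \frac{11848}{\frac{545}{607}} = \left(-6298\right) \left(- \frac{1}{5856}\right) - \frac{7191736}{545} = \frac{3149}{2928} - \frac{7191736}{545} = - \frac{21055686803}{1595760}$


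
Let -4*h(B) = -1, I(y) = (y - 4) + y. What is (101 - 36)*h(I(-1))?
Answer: 65/4 ≈ 16.250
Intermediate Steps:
I(y) = -4 + 2*y (I(y) = (-4 + y) + y = -4 + 2*y)
h(B) = 1/4 (h(B) = -1/4*(-1) = 1/4)
(101 - 36)*h(I(-1)) = (101 - 36)*(1/4) = 65*(1/4) = 65/4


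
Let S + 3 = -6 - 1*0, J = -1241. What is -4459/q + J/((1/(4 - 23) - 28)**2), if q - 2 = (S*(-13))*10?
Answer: -1791810023/332952308 ≈ -5.3816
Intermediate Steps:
S = -9 (S = -3 + (-6 - 1*0) = -3 + (-6 + 0) = -3 - 6 = -9)
q = 1172 (q = 2 - 9*(-13)*10 = 2 + 117*10 = 2 + 1170 = 1172)
-4459/q + J/((1/(4 - 23) - 28)**2) = -4459/1172 - 1241/(1/(4 - 23) - 28)**2 = -4459*1/1172 - 1241/(1/(-19) - 28)**2 = -4459/1172 - 1241/(-1/19 - 28)**2 = -4459/1172 - 1241/((-533/19)**2) = -4459/1172 - 1241/284089/361 = -4459/1172 - 1241*361/284089 = -4459/1172 - 448001/284089 = -1791810023/332952308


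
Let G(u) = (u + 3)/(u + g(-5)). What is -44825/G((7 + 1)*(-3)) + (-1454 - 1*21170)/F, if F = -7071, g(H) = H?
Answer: -3063764857/49497 ≈ -61898.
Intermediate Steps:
G(u) = (3 + u)/(-5 + u) (G(u) = (u + 3)/(u - 5) = (3 + u)/(-5 + u))
-44825/G((7 + 1)*(-3)) + (-1454 - 1*21170)/F = -44825*(-5 + (7 + 1)*(-3))/(3 + (7 + 1)*(-3)) + (-1454 - 1*21170)/(-7071) = -44825*(-5 + 8*(-3))/(3 + 8*(-3)) + (-1454 - 21170)*(-1/7071) = -44825*(-5 - 24)/(3 - 24) - 22624*(-1/7071) = -44825/(-21/(-29)) + 22624/7071 = -44825/((-1/29*(-21))) + 22624/7071 = -44825/21/29 + 22624/7071 = -44825*29/21 + 22624/7071 = -1299925/21 + 22624/7071 = -3063764857/49497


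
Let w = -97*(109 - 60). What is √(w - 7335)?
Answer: 2*I*√3022 ≈ 109.95*I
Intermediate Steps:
w = -4753 (w = -97*49 = -4753)
√(w - 7335) = √(-4753 - 7335) = √(-12088) = 2*I*√3022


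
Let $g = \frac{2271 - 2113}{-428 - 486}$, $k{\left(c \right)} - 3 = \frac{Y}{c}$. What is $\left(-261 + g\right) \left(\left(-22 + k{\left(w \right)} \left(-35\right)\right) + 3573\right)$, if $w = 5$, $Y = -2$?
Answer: $- \frac{412971760}{457} \approx -9.0366 \cdot 10^{5}$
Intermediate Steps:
$k{\left(c \right)} = 3 - \frac{2}{c}$
$g = - \frac{79}{457}$ ($g = \frac{158}{-914} = 158 \left(- \frac{1}{914}\right) = - \frac{79}{457} \approx -0.17287$)
$\left(-261 + g\right) \left(\left(-22 + k{\left(w \right)} \left(-35\right)\right) + 3573\right) = \left(-261 - \frac{79}{457}\right) \left(\left(-22 + \left(3 - \frac{2}{5}\right) \left(-35\right)\right) + 3573\right) = - \frac{119356 \left(\left(-22 + \left(3 - \frac{2}{5}\right) \left(-35\right)\right) + 3573\right)}{457} = - \frac{119356 \left(\left(-22 + \frac{13}{5} \left(-35\right)\right) + 3573\right)}{457} = - \frac{119356 \left(\left(-22 - 91\right) + 3573\right)}{457} = - \frac{119356 \left(-113 + 3573\right)}{457} = \left(- \frac{119356}{457}\right) 3460 = - \frac{412971760}{457}$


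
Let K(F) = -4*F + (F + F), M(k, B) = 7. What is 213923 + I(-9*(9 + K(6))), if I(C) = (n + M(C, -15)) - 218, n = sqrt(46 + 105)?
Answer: 213712 + sqrt(151) ≈ 2.1372e+5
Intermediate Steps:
n = sqrt(151) ≈ 12.288
K(F) = -2*F (K(F) = -4*F + 2*F = -2*F)
I(C) = -211 + sqrt(151) (I(C) = (sqrt(151) + 7) - 218 = (7 + sqrt(151)) - 218 = -211 + sqrt(151))
213923 + I(-9*(9 + K(6))) = 213923 + (-211 + sqrt(151)) = 213712 + sqrt(151)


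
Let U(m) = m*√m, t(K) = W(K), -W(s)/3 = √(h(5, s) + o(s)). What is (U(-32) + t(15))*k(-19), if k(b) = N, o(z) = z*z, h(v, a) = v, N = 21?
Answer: -63*√230 - 2688*I*√2 ≈ -955.44 - 3801.4*I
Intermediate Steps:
o(z) = z²
k(b) = 21
W(s) = -3*√(5 + s²)
t(K) = -3*√(5 + K²)
U(m) = m^(3/2)
(U(-32) + t(15))*k(-19) = ((-32)^(3/2) - 3*√(5 + 15²))*21 = (-128*I*√2 - 3*√(5 + 225))*21 = (-128*I*√2 - 3*√230)*21 = (-3*√230 - 128*I*√2)*21 = -63*√230 - 2688*I*√2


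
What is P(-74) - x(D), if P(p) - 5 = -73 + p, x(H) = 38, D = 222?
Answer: -180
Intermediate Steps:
P(p) = -68 + p (P(p) = 5 + (-73 + p) = -68 + p)
P(-74) - x(D) = (-68 - 74) - 1*38 = -142 - 38 = -180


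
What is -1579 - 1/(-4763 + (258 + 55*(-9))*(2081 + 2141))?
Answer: -1587490282/1005377 ≈ -1579.0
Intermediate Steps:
-1579 - 1/(-4763 + (258 + 55*(-9))*(2081 + 2141)) = -1579 - 1/(-4763 + (258 - 495)*4222) = -1579 - 1/(-4763 - 237*4222) = -1579 - 1/(-4763 - 1000614) = -1579 - 1/(-1005377) = -1579 - 1*(-1/1005377) = -1579 + 1/1005377 = -1587490282/1005377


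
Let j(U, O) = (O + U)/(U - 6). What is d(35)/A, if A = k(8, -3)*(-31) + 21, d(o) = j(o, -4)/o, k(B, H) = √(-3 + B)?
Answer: -93/632780 - 961*√5/4429460 ≈ -0.00063210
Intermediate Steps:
j(U, O) = (O + U)/(-6 + U)
d(o) = (-4 + o)/(o*(-6 + o)) (d(o) = ((-4 + o)/(-6 + o))/o = (-4 + o)/(o*(-6 + o)))
A = 21 - 31*√5 (A = √(-3 + 8)*(-31) + 21 = √5*(-31) + 21 = -31*√5 + 21 = 21 - 31*√5 ≈ -48.318)
d(35)/A = ((-4 + 35)/(35*(-6 + 35)))/(21 - 31*√5) = ((1/35)*31/29)/(21 - 31*√5) = ((1/35)*(1/29)*31)/(21 - 31*√5) = 31/(1015*(21 - 31*√5))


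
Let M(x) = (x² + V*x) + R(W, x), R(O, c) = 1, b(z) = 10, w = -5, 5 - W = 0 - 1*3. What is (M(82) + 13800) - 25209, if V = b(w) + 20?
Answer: -2224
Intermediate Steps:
W = 8 (W = 5 - (0 - 1*3) = 5 - (0 - 3) = 5 - 1*(-3) = 5 + 3 = 8)
V = 30 (V = 10 + 20 = 30)
M(x) = 1 + x² + 30*x (M(x) = (x² + 30*x) + 1 = 1 + x² + 30*x)
(M(82) + 13800) - 25209 = ((1 + 82² + 30*82) + 13800) - 25209 = ((1 + 6724 + 2460) + 13800) - 25209 = (9185 + 13800) - 25209 = 22985 - 25209 = -2224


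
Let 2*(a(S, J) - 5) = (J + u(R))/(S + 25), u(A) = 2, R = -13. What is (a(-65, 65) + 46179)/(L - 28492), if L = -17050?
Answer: -3694653/3643360 ≈ -1.0141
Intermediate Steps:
a(S, J) = 5 + (2 + J)/(2*(25 + S)) (a(S, J) = 5 + ((J + 2)/(S + 25))/2 = 5 + ((2 + J)/(25 + S))/2 = 5 + (2 + J)/(2*(25 + S)))
(a(-65, 65) + 46179)/(L - 28492) = ((252 + 65 + 10*(-65))/(2*(25 - 65)) + 46179)/(-17050 - 28492) = ((½)*(252 + 65 - 650)/(-40) + 46179)/(-45542) = ((½)*(-1/40)*(-333) + 46179)*(-1/45542) = (333/80 + 46179)*(-1/45542) = (3694653/80)*(-1/45542) = -3694653/3643360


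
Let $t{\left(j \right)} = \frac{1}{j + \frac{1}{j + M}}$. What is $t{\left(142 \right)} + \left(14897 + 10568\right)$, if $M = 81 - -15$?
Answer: $\frac{860640843}{33797} \approx 25465.0$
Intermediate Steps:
$M = 96$ ($M = 81 + 15 = 96$)
$t{\left(j \right)} = \frac{1}{j + \frac{1}{96 + j}}$ ($t{\left(j \right)} = \frac{1}{j + \frac{1}{j + 96}} = \frac{1}{j + \frac{1}{96 + j}}$)
$t{\left(142 \right)} + \left(14897 + 10568\right) = \frac{96 + 142}{1 + 142^{2} + 96 \cdot 142} + \left(14897 + 10568\right) = \frac{1}{1 + 20164 + 13632} \cdot 238 + 25465 = \frac{1}{33797} \cdot 238 + 25465 = \frac{238}{33797} + 25465 = \frac{860640843}{33797}$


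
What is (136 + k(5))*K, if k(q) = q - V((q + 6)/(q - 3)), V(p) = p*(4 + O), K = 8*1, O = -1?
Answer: 996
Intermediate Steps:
K = 8
V(p) = 3*p (V(p) = p*(4 - 1) = p*3 = 3*p)
k(q) = q - 3*(6 + q)/(-3 + q) (k(q) = q - 3*(q + 6)/(q - 3) = q - 3*(6 + q)/(-3 + q))
(136 + k(5))*K = (136 + (-18 + 5**2 - 6*5)/(-3 + 5))*8 = (136 + (-18 + 25 - 30)/2)*8 = (136 + (1/2)*(-23))*8 = (136 - 23/2)*8 = (249/2)*8 = 996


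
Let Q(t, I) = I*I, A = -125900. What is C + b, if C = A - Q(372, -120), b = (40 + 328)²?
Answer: -4876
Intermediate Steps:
Q(t, I) = I²
b = 135424 (b = 368² = 135424)
C = -140300 (C = -125900 - 1*(-120)² = -125900 - 1*14400 = -125900 - 14400 = -140300)
C + b = -140300 + 135424 = -4876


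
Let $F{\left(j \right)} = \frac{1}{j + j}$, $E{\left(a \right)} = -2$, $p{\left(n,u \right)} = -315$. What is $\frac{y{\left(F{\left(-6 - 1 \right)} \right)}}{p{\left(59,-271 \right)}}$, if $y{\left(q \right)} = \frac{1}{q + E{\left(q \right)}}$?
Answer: $\frac{2}{1305} \approx 0.0015326$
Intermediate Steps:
$F{\left(j \right)} = \frac{1}{2 j}$
$y{\left(q \right)} = \frac{1}{-2 + q}$ ($y{\left(q \right)} = \frac{1}{q - 2} = \frac{1}{-2 + q}$)
$\frac{y{\left(F{\left(-6 - 1 \right)} \right)}}{p{\left(59,-271 \right)}} = \frac{1}{\left(-2 + \frac{1}{2 \left(-6 - 1\right)}\right) \left(-315\right)} = \frac{1}{-2 + \frac{1}{2 \left(-6 - 1\right)}} \left(- \frac{1}{315}\right) = \frac{1}{-2 + \frac{1}{2 \left(-7\right)}} \left(- \frac{1}{315}\right) = \frac{1}{-2 + \frac{1}{2} \left(- \frac{1}{7}\right)} \left(- \frac{1}{315}\right) = \frac{1}{-2 - \frac{1}{14}} \left(- \frac{1}{315}\right) = \frac{1}{- \frac{29}{14}} \left(- \frac{1}{315}\right) = \left(- \frac{14}{29}\right) \left(- \frac{1}{315}\right) = \frac{2}{1305}$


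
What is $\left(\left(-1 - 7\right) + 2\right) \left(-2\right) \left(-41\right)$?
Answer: $-492$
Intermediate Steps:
$\left(\left(-1 - 7\right) + 2\right) \left(-2\right) \left(-41\right) = \left(-8 + 2\right) \left(-2\right) \left(-41\right) = \left(-6\right) \left(-2\right) \left(-41\right) = 12 \left(-41\right) = -492$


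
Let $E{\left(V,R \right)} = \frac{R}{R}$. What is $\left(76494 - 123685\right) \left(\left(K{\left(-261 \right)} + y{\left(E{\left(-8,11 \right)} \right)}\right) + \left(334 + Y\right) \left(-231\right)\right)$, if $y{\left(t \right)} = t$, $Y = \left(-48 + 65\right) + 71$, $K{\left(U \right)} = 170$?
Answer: $4592203401$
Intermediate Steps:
$Y = 88$ ($Y = 17 + 71 = 88$)
$E{\left(V,R \right)} = 1$
$\left(76494 - 123685\right) \left(\left(K{\left(-261 \right)} + y{\left(E{\left(-8,11 \right)} \right)}\right) + \left(334 + Y\right) \left(-231\right)\right) = \left(76494 - 123685\right) \left(\left(170 + 1\right) + \left(334 + 88\right) \left(-231\right)\right) = - 47191 \left(171 + 422 \left(-231\right)\right) = - 47191 \left(171 - 97482\right) = \left(-47191\right) \left(-97311\right) = 4592203401$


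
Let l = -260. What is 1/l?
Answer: -1/260 ≈ -0.0038462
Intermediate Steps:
1/l = 1/(-260) = -1/260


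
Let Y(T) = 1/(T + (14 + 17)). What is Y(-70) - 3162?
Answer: -123319/39 ≈ -3162.0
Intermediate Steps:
Y(T) = 1/(31 + T) (Y(T) = 1/(T + 31) = 1/(31 + T))
Y(-70) - 3162 = 1/(31 - 70) - 3162 = 1/(-39) - 3162 = -1/39 - 3162 = -123319/39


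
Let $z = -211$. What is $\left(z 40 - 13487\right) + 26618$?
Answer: $4691$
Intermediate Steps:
$\left(z 40 - 13487\right) + 26618 = \left(\left(-211\right) 40 - 13487\right) + 26618 = \left(-8440 - 13487\right) + 26618 = -21927 + 26618 = 4691$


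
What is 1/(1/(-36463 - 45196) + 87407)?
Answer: 81659/7137568212 ≈ 1.1441e-5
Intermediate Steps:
1/(1/(-36463 - 45196) + 87407) = 1/(1/(-81659) + 87407) = 1/(-1/81659 + 87407) = 1/(7137568212/81659) = 81659/7137568212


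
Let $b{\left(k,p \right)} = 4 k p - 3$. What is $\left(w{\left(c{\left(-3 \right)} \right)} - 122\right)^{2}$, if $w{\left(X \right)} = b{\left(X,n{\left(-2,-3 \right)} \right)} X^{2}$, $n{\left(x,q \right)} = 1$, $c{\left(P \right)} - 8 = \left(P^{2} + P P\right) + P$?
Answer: $2205147681$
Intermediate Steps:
$c{\left(P \right)} = 8 + P + 2 P^{2}$ ($c{\left(P \right)} = 8 + \left(\left(P^{2} + P P\right) + P\right) = 8 + \left(\left(P^{2} + P^{2}\right) + P\right) = 8 + \left(2 P^{2} + P\right) = 8 + \left(P + 2 P^{2}\right) = 8 + P + 2 P^{2}$)
$b{\left(k,p \right)} = -3 + 4 k p$ ($b{\left(k,p \right)} = 4 k p - 3 = -3 + 4 k p$)
$w{\left(X \right)} = X^{2} \left(-3 + 4 X\right)$ ($w{\left(X \right)} = \left(-3 + 4 X 1\right) X^{2} = \left(-3 + 4 X\right) X^{2} = X^{2} \left(-3 + 4 X\right)$)
$\left(w{\left(c{\left(-3 \right)} \right)} - 122\right)^{2} = \left(\left(8 - 3 + 2 \left(-3\right)^{2}\right)^{2} \left(-3 + 4 \left(8 - 3 + 2 \left(-3\right)^{2}\right)\right) - 122\right)^{2} = \left(\left(8 - 3 + 2 \cdot 9\right)^{2} \left(-3 + 4 \left(8 - 3 + 2 \cdot 9\right)\right) - 122\right)^{2} = \left(\left(8 - 3 + 18\right)^{2} \left(-3 + 4 \left(8 - 3 + 18\right)\right) - 122\right)^{2} = \left(23^{2} \left(-3 + 4 \cdot 23\right) - 122\right)^{2} = \left(529 \left(-3 + 92\right) - 122\right)^{2} = \left(529 \cdot 89 - 122\right)^{2} = \left(47081 - 122\right)^{2} = 46959^{2} = 2205147681$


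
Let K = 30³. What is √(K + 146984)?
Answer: 4*√10874 ≈ 417.11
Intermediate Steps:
K = 27000
√(K + 146984) = √(27000 + 146984) = √173984 = 4*√10874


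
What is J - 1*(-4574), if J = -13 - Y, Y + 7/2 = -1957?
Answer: 13043/2 ≈ 6521.5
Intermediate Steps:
Y = -3921/2 (Y = -7/2 - 1957 = -3921/2 ≈ -1960.5)
J = 3895/2 (J = -13 - 1*(-3921/2) = -13 + 3921/2 = 3895/2 ≈ 1947.5)
J - 1*(-4574) = 3895/2 - 1*(-4574) = 3895/2 + 4574 = 13043/2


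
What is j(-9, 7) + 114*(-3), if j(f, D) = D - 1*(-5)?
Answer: -330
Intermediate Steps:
j(f, D) = 5 + D (j(f, D) = D + 5 = 5 + D)
j(-9, 7) + 114*(-3) = (5 + 7) + 114*(-3) = 12 - 342 = -330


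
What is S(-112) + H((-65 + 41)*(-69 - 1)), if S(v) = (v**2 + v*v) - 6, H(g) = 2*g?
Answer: 28442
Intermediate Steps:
S(v) = -6 + 2*v**2 (S(v) = (v**2 + v**2) - 6 = 2*v**2 - 6 = -6 + 2*v**2)
S(-112) + H((-65 + 41)*(-69 - 1)) = (-6 + 2*(-112)**2) + 2*((-65 + 41)*(-69 - 1)) = (-6 + 2*12544) + 2*(-24*(-70)) = (-6 + 25088) + 2*1680 = 25082 + 3360 = 28442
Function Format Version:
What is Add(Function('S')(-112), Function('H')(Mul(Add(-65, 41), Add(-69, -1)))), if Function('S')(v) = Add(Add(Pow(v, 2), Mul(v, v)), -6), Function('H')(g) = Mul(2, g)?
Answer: 28442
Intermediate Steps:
Function('S')(v) = Add(-6, Mul(2, Pow(v, 2))) (Function('S')(v) = Add(Add(Pow(v, 2), Pow(v, 2)), -6) = Add(Mul(2, Pow(v, 2)), -6) = Add(-6, Mul(2, Pow(v, 2))))
Add(Function('S')(-112), Function('H')(Mul(Add(-65, 41), Add(-69, -1)))) = Add(Add(-6, Mul(2, Pow(-112, 2))), Mul(2, Mul(Add(-65, 41), Add(-69, -1)))) = Add(Add(-6, Mul(2, 12544)), Mul(2, Mul(-24, -70))) = Add(Add(-6, 25088), Mul(2, 1680)) = Add(25082, 3360) = 28442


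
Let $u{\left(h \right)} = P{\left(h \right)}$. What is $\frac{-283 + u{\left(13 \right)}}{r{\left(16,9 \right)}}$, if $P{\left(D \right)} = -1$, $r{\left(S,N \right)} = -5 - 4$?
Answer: $\frac{284}{9} \approx 31.556$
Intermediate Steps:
$r{\left(S,N \right)} = -9$ ($r{\left(S,N \right)} = -5 - 4 = -9$)
$u{\left(h \right)} = -1$
$\frac{-283 + u{\left(13 \right)}}{r{\left(16,9 \right)}} = \frac{-283 - 1}{-9} = \left(- \frac{1}{9}\right) \left(-284\right) = \frac{284}{9}$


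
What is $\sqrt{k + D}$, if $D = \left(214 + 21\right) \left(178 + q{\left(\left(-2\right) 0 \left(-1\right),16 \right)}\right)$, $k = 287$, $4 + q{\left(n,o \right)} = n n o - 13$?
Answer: $7 \sqrt{778} \approx 195.25$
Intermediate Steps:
$q{\left(n,o \right)} = -17 + o n^{2}$ ($q{\left(n,o \right)} = -4 + \left(n n o - 13\right) = -4 + \left(n^{2} o - 13\right) = -4 + \left(o n^{2} - 13\right) = -4 + \left(-13 + o n^{2}\right) = -17 + o n^{2}$)
$D = 37835$ ($D = \left(214 + 21\right) \left(178 - \left(17 - 16 \left(\left(-2\right) 0 \left(-1\right)\right)^{2}\right)\right) = 235 \left(178 - \left(17 - 16 \left(0 \left(-1\right)\right)^{2}\right)\right) = 235 \left(178 - \left(17 - 16 \cdot 0^{2}\right)\right) = 235 \left(178 + \left(-17 + 16 \cdot 0\right)\right) = 235 \left(178 + \left(-17 + 0\right)\right) = 235 \left(178 - 17\right) = 235 \cdot 161 = 37835$)
$\sqrt{k + D} = \sqrt{287 + 37835} = \sqrt{38122} = 7 \sqrt{778}$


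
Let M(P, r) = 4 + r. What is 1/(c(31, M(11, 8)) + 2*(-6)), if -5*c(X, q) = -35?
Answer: -1/5 ≈ -0.20000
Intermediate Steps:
c(X, q) = 7 (c(X, q) = -1/5*(-35) = 7)
1/(c(31, M(11, 8)) + 2*(-6)) = 1/(7 + 2*(-6)) = 1/(7 - 12) = 1/(-5) = -1/5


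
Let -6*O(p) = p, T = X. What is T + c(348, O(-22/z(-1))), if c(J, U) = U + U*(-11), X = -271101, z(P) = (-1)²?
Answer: -813413/3 ≈ -2.7114e+5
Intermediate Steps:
z(P) = 1
T = -271101
O(p) = -p/6
c(J, U) = -10*U (c(J, U) = U - 11*U = -10*U)
T + c(348, O(-22/z(-1))) = -271101 - (-5)*(-22/1)/3 = -271101 - (-5)*(-22*1)/3 = -271101 - (-5)*(-22)/3 = -271101 - 10*11/3 = -271101 - 110/3 = -813413/3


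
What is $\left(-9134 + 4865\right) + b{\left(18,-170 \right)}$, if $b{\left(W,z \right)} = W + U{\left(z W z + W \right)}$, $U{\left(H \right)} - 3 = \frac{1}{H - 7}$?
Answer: $- \frac{2209856327}{520211} \approx -4248.0$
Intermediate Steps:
$U{\left(H \right)} = 3 + \frac{1}{-7 + H}$ ($U{\left(H \right)} = 3 + \frac{1}{H - 7} = 3 + \frac{1}{-7 + H}$)
$b{\left(W,z \right)} = W + \frac{-20 + 3 W + 3 W z^{2}}{-7 + W + W z^{2}}$ ($b{\left(W,z \right)} = W + \frac{-20 + 3 \left(z W z + W\right)}{-7 + \left(z W z + W\right)} = W + \frac{-20 + 3 \left(W z z + W\right)}{-7 + \left(W z z + W\right)} = W + \frac{-20 + 3 \left(W z^{2} + W\right)}{-7 + \left(W z^{2} + W\right)} = W + \frac{-20 + 3 \left(W + W z^{2}\right)}{-7 + \left(W + W z^{2}\right)} = W + \frac{-20 + \left(3 W + 3 W z^{2}\right)}{-7 + W + W z^{2}} = W + \frac{-20 + 3 W + 3 W z^{2}}{-7 + W + W z^{2}}$)
$\left(-9134 + 4865\right) + b{\left(18,-170 \right)} = \left(-9134 + 4865\right) + \frac{-20 + 18 \left(-7 + 18 \left(1 + \left(-170\right)^{2}\right)\right) + 3 \cdot 18 \left(1 + \left(-170\right)^{2}\right)}{-7 + 18 \left(1 + \left(-170\right)^{2}\right)} = -4269 + \frac{-20 + 18 \left(-7 + 18 \left(1 + 28900\right)\right) + 3 \cdot 18 \left(1 + 28900\right)}{-7 + 18 \left(1 + 28900\right)} = -4269 + \frac{-20 + 18 \left(-7 + 18 \cdot 28901\right) + 3 \cdot 18 \cdot 28901}{-7 + 18 \cdot 28901} = -4269 + \frac{-20 + 18 \left(-7 + 520218\right) + 1560654}{-7 + 520218} = -4269 + \frac{-20 + 18 \cdot 520211 + 1560654}{520211} = -4269 + \frac{-20 + 9363798 + 1560654}{520211} = -4269 + \frac{1}{520211} \cdot 10924432 = -4269 + \frac{10924432}{520211} = - \frac{2209856327}{520211}$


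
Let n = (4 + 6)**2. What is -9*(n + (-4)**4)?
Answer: -3204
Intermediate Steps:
n = 100 (n = 10**2 = 100)
-9*(n + (-4)**4) = -9*(100 + (-4)**4) = -9*(100 + 256) = -9*356 = -3204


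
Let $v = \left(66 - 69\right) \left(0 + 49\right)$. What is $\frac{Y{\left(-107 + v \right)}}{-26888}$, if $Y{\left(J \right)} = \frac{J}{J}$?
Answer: $- \frac{1}{26888} \approx -3.7191 \cdot 10^{-5}$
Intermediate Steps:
$v = -147$ ($v = \left(-3\right) 49 = -147$)
$Y{\left(J \right)} = 1$
$\frac{Y{\left(-107 + v \right)}}{-26888} = 1 \frac{1}{-26888} = 1 \left(- \frac{1}{26888}\right) = - \frac{1}{26888}$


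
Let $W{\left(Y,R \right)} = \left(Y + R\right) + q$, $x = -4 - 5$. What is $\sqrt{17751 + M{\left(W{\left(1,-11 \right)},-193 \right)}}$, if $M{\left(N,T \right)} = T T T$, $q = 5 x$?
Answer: $i \sqrt{7171306} \approx 2677.9 i$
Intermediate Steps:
$x = -9$
$q = -45$ ($q = 5 \left(-9\right) = -45$)
$W{\left(Y,R \right)} = -45 + R + Y$ ($W{\left(Y,R \right)} = \left(Y + R\right) - 45 = \left(R + Y\right) - 45 = -45 + R + Y$)
$M{\left(N,T \right)} = T^{3}$ ($M{\left(N,T \right)} = T^{2} T = T^{3}$)
$\sqrt{17751 + M{\left(W{\left(1,-11 \right)},-193 \right)}} = \sqrt{17751 + \left(-193\right)^{3}} = \sqrt{17751 - 7189057} = \sqrt{-7171306} = i \sqrt{7171306}$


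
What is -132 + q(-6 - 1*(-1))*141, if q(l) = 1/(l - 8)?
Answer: -1857/13 ≈ -142.85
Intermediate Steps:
q(l) = 1/(-8 + l)
-132 + q(-6 - 1*(-1))*141 = -132 + 141/(-8 + (-6 - 1*(-1))) = -132 + 141/(-8 + (-6 + 1)) = -132 + 141/(-8 - 5) = -132 + 141/(-13) = -132 - 1/13*141 = -132 - 141/13 = -1857/13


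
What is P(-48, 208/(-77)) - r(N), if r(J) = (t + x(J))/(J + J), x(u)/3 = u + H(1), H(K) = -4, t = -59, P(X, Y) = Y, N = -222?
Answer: -149101/34188 ≈ -4.3612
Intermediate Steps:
x(u) = -12 + 3*u (x(u) = 3*(u - 4) = 3*(-4 + u) = -12 + 3*u)
r(J) = (-71 + 3*J)/(2*J) (r(J) = (-59 + (-12 + 3*J))/(J + J) = (-71 + 3*J)/((2*J)) = (-71 + 3*J)*(1/(2*J)) = (-71 + 3*J)/(2*J))
P(-48, 208/(-77)) - r(N) = 208/(-77) - (-71 + 3*(-222))/(2*(-222)) = 208*(-1/77) - (-1)*(-71 - 666)/(2*222) = -208/77 - (-1)*(-737)/(2*222) = -208/77 - 1*737/444 = -208/77 - 737/444 = -149101/34188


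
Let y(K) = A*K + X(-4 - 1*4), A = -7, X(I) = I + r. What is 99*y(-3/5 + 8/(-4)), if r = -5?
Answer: 2574/5 ≈ 514.80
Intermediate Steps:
X(I) = -5 + I (X(I) = I - 5 = -5 + I)
y(K) = -13 - 7*K (y(K) = -7*K + (-5 + (-4 - 1*4)) = -7*K + (-5 + (-4 - 4)) = -7*K + (-5 - 8) = -7*K - 13 = -13 - 7*K)
99*y(-3/5 + 8/(-4)) = 99*(-13 - 7*(-3/5 + 8/(-4))) = 99*(-13 - 7*(-3*⅕ + 8*(-¼))) = 99*(-13 - 7*(-⅗ - 2)) = 99*(-13 - 7*(-13/5)) = 99*(-13 + 91/5) = 99*(26/5) = 2574/5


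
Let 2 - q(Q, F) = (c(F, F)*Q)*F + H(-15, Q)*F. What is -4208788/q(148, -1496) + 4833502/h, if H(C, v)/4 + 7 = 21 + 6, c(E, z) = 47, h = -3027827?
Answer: -31810118819196/15935238525283 ≈ -1.9962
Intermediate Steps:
H(C, v) = 80 (H(C, v) = -28 + 4*(21 + 6) = -28 + 4*27 = -28 + 108 = 80)
q(Q, F) = 2 - 80*F - 47*F*Q (q(Q, F) = 2 - ((47*Q)*F + 80*F) = 2 - (47*F*Q + 80*F) = 2 - (80*F + 47*F*Q) = 2 + (-80*F - 47*F*Q) = 2 - 80*F - 47*F*Q)
-4208788/q(148, -1496) + 4833502/h = -4208788/(2 - 80*(-1496) - 47*(-1496)*148) + 4833502/(-3027827) = -4208788/(2 + 119680 + 10406176) + 4833502*(-1/3027827) = -4208788/10525858 - 4833502/3027827 = -4208788*1/10525858 - 4833502/3027827 = -2104394/5262929 - 4833502/3027827 = -31810118819196/15935238525283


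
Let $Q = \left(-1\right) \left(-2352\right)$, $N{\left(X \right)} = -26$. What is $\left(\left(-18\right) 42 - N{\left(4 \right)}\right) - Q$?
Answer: $-3082$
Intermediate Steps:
$Q = 2352$
$\left(\left(-18\right) 42 - N{\left(4 \right)}\right) - Q = \left(\left(-18\right) 42 - -26\right) - 2352 = \left(-756 + 26\right) - 2352 = -730 - 2352 = -3082$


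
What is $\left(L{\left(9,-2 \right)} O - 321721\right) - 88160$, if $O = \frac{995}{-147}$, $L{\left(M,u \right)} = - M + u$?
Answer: $- \frac{60241562}{147} \approx -4.0981 \cdot 10^{5}$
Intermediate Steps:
$L{\left(M,u \right)} = u - M$
$O = - \frac{995}{147}$ ($O = 995 \left(- \frac{1}{147}\right) = - \frac{995}{147} \approx -6.7687$)
$\left(L{\left(9,-2 \right)} O - 321721\right) - 88160 = \left(\left(-2 - 9\right) \left(- \frac{995}{147}\right) - 321721\right) - 88160 = \left(\left(-11\right) \left(- \frac{995}{147}\right) - 321721\right) - 88160 = \left(\frac{10945}{147} - 321721\right) - 88160 = - \frac{47282042}{147} - 88160 = - \frac{60241562}{147}$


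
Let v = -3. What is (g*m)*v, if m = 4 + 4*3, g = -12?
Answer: 576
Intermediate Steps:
m = 16 (m = 4 + 12 = 16)
(g*m)*v = -12*16*(-3) = -192*(-3) = 576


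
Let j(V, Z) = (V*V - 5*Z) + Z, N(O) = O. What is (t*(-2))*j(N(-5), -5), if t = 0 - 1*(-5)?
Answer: -450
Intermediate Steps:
j(V, Z) = V² - 4*Z (j(V, Z) = (V² - 5*Z) + Z = V² - 4*Z)
t = 5 (t = 0 + 5 = 5)
(t*(-2))*j(N(-5), -5) = (5*(-2))*((-5)² - 4*(-5)) = -10*(25 + 20) = -10*45 = -450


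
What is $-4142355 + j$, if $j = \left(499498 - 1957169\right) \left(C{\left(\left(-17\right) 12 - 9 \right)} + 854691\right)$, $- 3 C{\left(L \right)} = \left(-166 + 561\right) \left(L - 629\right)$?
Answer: $- \frac{4222394078938}{3} \approx -1.4075 \cdot 10^{12}$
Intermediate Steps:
$C{\left(L \right)} = \frac{248455}{3} - \frac{395 L}{3}$ ($C{\left(L \right)} = - \frac{\left(-166 + 561\right) \left(L - 629\right)}{3} = - \frac{395 \left(-629 + L\right)}{3} = - \frac{-248455 + 395 L}{3} = \frac{248455}{3} - \frac{395 L}{3}$)
$j = - \frac{4222381651873}{3}$ ($j = \left(499498 - 1957169\right) \left(\left(\frac{248455}{3} - \frac{395 \left(\left(-17\right) 12 - 9\right)}{3}\right) + 854691\right) = - 1457671 \left(\left(\frac{248455}{3} - \frac{395 \left(-204 - 9\right)}{3}\right) + 854691\right) = - 1457671 \left(\left(\frac{248455}{3} - -28045\right) + 854691\right) = - 1457671 \left(\left(\frac{248455}{3} + 28045\right) + 854691\right) = - 1457671 \left(\frac{332590}{3} + 854691\right) = \left(-1457671\right) \frac{2896663}{3} = - \frac{4222381651873}{3} \approx -1.4075 \cdot 10^{12}$)
$-4142355 + j = -4142355 - \frac{4222381651873}{3} = - \frac{4222394078938}{3}$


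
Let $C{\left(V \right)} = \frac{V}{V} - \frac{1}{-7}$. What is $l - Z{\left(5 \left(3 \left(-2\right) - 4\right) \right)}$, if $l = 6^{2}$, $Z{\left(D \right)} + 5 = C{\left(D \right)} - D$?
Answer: $- \frac{71}{7} \approx -10.143$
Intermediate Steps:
$C{\left(V \right)} = \frac{8}{7}$ ($C{\left(V \right)} = 1 - - \frac{1}{7} = 1 + \frac{1}{7} = \frac{8}{7}$)
$Z{\left(D \right)} = - \frac{27}{7} - D$ ($Z{\left(D \right)} = -5 - \left(- \frac{8}{7} + D\right) = - \frac{27}{7} - D$)
$l = 36$
$l - Z{\left(5 \left(3 \left(-2\right) - 4\right) \right)} = 36 - \left(- \frac{27}{7} - 5 \left(3 \left(-2\right) - 4\right)\right) = 36 - \left(- \frac{27}{7} - 5 \left(-6 - 4\right)\right) = 36 - \left(- \frac{27}{7} - 5 \left(-10\right)\right) = 36 - \left(- \frac{27}{7} - -50\right) = 36 - \left(- \frac{27}{7} + 50\right) = 36 - \frac{323}{7} = - \frac{71}{7}$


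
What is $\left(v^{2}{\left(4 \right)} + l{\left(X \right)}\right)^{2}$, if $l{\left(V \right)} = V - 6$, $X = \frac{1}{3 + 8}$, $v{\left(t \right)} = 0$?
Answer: $\frac{4225}{121} \approx 34.917$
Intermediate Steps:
$X = \frac{1}{11} \approx 0.090909$
$l{\left(V \right)} = -6 + V$ ($l{\left(V \right)} = V - 6 = -6 + V$)
$\left(v^{2}{\left(4 \right)} + l{\left(X \right)}\right)^{2} = \left(0^{2} + \left(-6 + \frac{1}{11}\right)\right)^{2} = \left(0 - \frac{65}{11}\right)^{2} = \left(- \frac{65}{11}\right)^{2} = \frac{4225}{121}$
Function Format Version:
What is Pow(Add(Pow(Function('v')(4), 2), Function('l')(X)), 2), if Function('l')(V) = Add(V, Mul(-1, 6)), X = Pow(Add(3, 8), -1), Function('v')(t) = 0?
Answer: Rational(4225, 121) ≈ 34.917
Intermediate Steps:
X = Rational(1, 11) (X = Pow(11, -1) = Rational(1, 11) ≈ 0.090909)
Function('l')(V) = Add(-6, V) (Function('l')(V) = Add(V, -6) = Add(-6, V))
Pow(Add(Pow(Function('v')(4), 2), Function('l')(X)), 2) = Pow(Add(Pow(0, 2), Add(-6, Rational(1, 11))), 2) = Pow(Add(0, Rational(-65, 11)), 2) = Pow(Rational(-65, 11), 2) = Rational(4225, 121)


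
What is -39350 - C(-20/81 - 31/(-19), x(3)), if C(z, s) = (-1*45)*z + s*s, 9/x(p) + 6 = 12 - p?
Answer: -6719734/171 ≈ -39297.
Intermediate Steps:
x(p) = 9/(6 - p) (x(p) = 9/(-6 + (12 - p)) = 9/(6 - p))
C(z, s) = s² - 45*z (C(z, s) = -45*z + s² = s² - 45*z)
-39350 - C(-20/81 - 31/(-19), x(3)) = -39350 - ((-9/(-6 + 3))² - 45*(-20/81 - 31/(-19))) = -39350 - ((-9/(-3))² - 45*(-20*1/81 - 31*(-1/19))) = -39350 - ((-9*(-⅓))² - 45*(-20/81 + 31/19)) = -39350 - (3² - 45*2131/1539) = -39350 - (9 - 10655/171) = -39350 - 1*(-9116/171) = -39350 + 9116/171 = -6719734/171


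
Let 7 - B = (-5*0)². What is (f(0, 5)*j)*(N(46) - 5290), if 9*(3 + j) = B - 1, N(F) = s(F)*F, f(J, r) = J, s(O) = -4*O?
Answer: 0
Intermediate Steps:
B = 7 (B = 7 - (-5*0)² = 7 - 1*0² = 7 - 1*0 = 7 + 0 = 7)
N(F) = -4*F² (N(F) = (-4*F)*F = -4*F²)
j = -7/3 (j = -3 + (7 - 1)/9 = -3 + (⅑)*6 = -3 + ⅔ = -7/3 ≈ -2.3333)
(f(0, 5)*j)*(N(46) - 5290) = (0*(-7/3))*(-4*46² - 5290) = 0*(-4*2116 - 5290) = 0*(-8464 - 5290) = 0*(-13754) = 0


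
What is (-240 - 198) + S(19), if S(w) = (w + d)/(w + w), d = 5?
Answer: -8310/19 ≈ -437.37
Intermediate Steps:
S(w) = (5 + w)/(2*w) (S(w) = (w + 5)/(w + w) = (5 + w)/((2*w)) = (5 + w)*(1/(2*w)) = (5 + w)/(2*w))
(-240 - 198) + S(19) = (-240 - 198) + (½)*(5 + 19)/19 = -438 + (½)*(1/19)*24 = -438 + 12/19 = -8310/19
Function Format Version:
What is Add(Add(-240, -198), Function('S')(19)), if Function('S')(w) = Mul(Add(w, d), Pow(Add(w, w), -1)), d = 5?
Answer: Rational(-8310, 19) ≈ -437.37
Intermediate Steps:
Function('S')(w) = Mul(Rational(1, 2), Pow(w, -1), Add(5, w)) (Function('S')(w) = Mul(Add(w, 5), Pow(Add(w, w), -1)) = Mul(Add(5, w), Pow(Mul(2, w), -1)) = Mul(Add(5, w), Mul(Rational(1, 2), Pow(w, -1))) = Mul(Rational(1, 2), Pow(w, -1), Add(5, w)))
Add(Add(-240, -198), Function('S')(19)) = Add(Add(-240, -198), Mul(Rational(1, 2), Pow(19, -1), Add(5, 19))) = Add(-438, Mul(Rational(1, 2), Rational(1, 19), 24)) = Add(-438, Rational(12, 19)) = Rational(-8310, 19)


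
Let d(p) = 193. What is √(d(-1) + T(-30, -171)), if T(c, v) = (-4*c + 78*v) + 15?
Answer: I*√13010 ≈ 114.06*I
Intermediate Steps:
T(c, v) = 15 - 4*c + 78*v
√(d(-1) + T(-30, -171)) = √(193 + (15 - 4*(-30) + 78*(-171))) = √(193 + (15 + 120 - 13338)) = √(193 - 13203) = √(-13010) = I*√13010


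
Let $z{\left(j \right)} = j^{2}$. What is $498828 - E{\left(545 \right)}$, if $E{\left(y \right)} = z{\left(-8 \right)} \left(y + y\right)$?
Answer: $429068$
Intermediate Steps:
$E{\left(y \right)} = 128 y$ ($E{\left(y \right)} = \left(-8\right)^{2} \left(y + y\right) = 64 \cdot 2 y = 128 y$)
$498828 - E{\left(545 \right)} = 498828 - 128 \cdot 545 = 498828 - 69760 = 429068$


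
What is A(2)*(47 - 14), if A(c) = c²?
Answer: 132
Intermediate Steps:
A(2)*(47 - 14) = 2²*(47 - 14) = 4*33 = 132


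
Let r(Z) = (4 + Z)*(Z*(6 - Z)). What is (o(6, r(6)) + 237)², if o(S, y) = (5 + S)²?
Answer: 128164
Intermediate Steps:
r(Z) = Z*(4 + Z)*(6 - Z)
(o(6, r(6)) + 237)² = ((5 + 6)² + 237)² = (11² + 237)² = (121 + 237)² = 358² = 128164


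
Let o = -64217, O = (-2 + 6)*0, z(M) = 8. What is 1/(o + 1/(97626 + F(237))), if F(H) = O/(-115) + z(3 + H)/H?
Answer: -23137370/1485812489053 ≈ -1.5572e-5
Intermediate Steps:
O = 0 (O = 4*0 = 0)
F(H) = 8/H (F(H) = 0/(-115) + 8/H = 0*(-1/115) + 8/H = 0 + 8/H = 8/H)
1/(o + 1/(97626 + F(237))) = 1/(-64217 + 1/(97626 + 8/237)) = 1/(-64217 + 1/(23137370/237)) = 1/(-64217 + 237/23137370) = 1/(-1485812489053/23137370) = -23137370/1485812489053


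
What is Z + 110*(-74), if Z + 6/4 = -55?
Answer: -16393/2 ≈ -8196.5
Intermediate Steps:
Z = -113/2 (Z = -3/2 - 55 = -113/2 ≈ -56.500)
Z + 110*(-74) = -113/2 + 110*(-74) = -113/2 - 8140 = -16393/2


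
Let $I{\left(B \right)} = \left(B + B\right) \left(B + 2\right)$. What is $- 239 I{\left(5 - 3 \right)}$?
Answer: $-3824$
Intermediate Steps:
$I{\left(B \right)} = 2 B \left(2 + B\right)$
$- 239 I{\left(5 - 3 \right)} = - 239 \cdot 2 \left(5 - 3\right) \left(2 + \left(5 - 3\right)\right) = - 239 \cdot 2 \cdot 2 \left(2 + 2\right) = - 239 \cdot 2 \cdot 2 \cdot 4 = \left(-239\right) 16 = -3824$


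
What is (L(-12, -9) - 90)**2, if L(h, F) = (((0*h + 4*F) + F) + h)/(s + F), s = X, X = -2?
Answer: 870489/121 ≈ 7194.1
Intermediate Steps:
s = -2
L(h, F) = (h + 5*F)/(-2 + F) (L(h, F) = (((0*h + 4*F) + F) + h)/(-2 + F) = (((0 + 4*F) + F) + h)/(-2 + F) = ((4*F + F) + h)/(-2 + F) = (5*F + h)/(-2 + F) = (h + 5*F)/(-2 + F))
(L(-12, -9) - 90)**2 = ((-12 + 5*(-9))/(-2 - 9) - 90)**2 = ((-12 - 45)/(-11) - 90)**2 = (-1/11*(-57) - 90)**2 = (57/11 - 90)**2 = (-933/11)**2 = 870489/121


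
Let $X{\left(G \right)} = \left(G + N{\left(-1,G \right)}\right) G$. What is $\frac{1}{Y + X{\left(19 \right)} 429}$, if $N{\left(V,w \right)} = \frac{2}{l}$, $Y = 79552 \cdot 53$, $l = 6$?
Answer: $\frac{1}{4373842} \approx 2.2863 \cdot 10^{-7}$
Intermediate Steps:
$Y = 4216256$
$N{\left(V,w \right)} = \frac{1}{3}$ ($N{\left(V,w \right)} = \frac{2}{6} = 2 \cdot \frac{1}{6} = \frac{1}{3}$)
$X{\left(G \right)} = G \left(\frac{1}{3} + G\right)$ ($X{\left(G \right)} = \left(G + \frac{1}{3}\right) G = \left(\frac{1}{3} + G\right) G = G \left(\frac{1}{3} + G\right)$)
$\frac{1}{Y + X{\left(19 \right)} 429} = \frac{1}{4216256 + 19 \left(\frac{1}{3} + 19\right) 429} = \frac{1}{4216256 + 19 \cdot \frac{58}{3} \cdot 429} = \frac{1}{4216256 + \frac{1102}{3} \cdot 429} = \frac{1}{4216256 + 157586} = \frac{1}{4373842}$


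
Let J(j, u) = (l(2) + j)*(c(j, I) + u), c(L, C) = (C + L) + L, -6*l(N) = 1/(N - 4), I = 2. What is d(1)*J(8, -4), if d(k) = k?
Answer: 679/6 ≈ 113.17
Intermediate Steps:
l(N) = -1/(6*(-4 + N)) (l(N) = -1/(6*(N - 4)) = -1/(6*(-4 + N)))
c(L, C) = C + 2*L
J(j, u) = (1/12 + j)*(2 + u + 2*j) (J(j, u) = (-1/(-24 + 6*2) + j)*((2 + 2*j) + u) = (-1/(-24 + 12) + j)*(2 + u + 2*j) = (-1/(-12) + j)*(2 + u + 2*j) = (-1*(-1/12) + j)*(2 + u + 2*j) = (1/12 + j)*(2 + u + 2*j))
d(1)*J(8, -4) = 1*(1/6 + 2*8**2 + (1/12)*(-4) + (13/6)*8 + 8*(-4)) = 1*(1/6 + 2*64 - 1/3 + 52/3 - 32) = 1*(1/6 + 128 - 1/3 + 52/3 - 32) = 1*(679/6) = 679/6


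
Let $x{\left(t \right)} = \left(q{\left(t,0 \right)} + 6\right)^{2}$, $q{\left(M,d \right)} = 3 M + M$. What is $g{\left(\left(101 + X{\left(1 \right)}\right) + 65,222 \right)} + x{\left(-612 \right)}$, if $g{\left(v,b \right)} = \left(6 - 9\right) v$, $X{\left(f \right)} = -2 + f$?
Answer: $5962869$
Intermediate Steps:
$q{\left(M,d \right)} = 4 M$
$g{\left(v,b \right)} = - 3 v$
$x{\left(t \right)} = \left(6 + 4 t\right)^{2}$ ($x{\left(t \right)} = \left(4 t + 6\right)^{2} = \left(6 + 4 t\right)^{2}$)
$g{\left(\left(101 + X{\left(1 \right)}\right) + 65,222 \right)} + x{\left(-612 \right)} = - 3 \left(\left(101 + \left(-2 + 1\right)\right) + 65\right) + 4 \left(3 + 2 \left(-612\right)\right)^{2} = - 3 \left(\left(101 - 1\right) + 65\right) + 4 \left(3 - 1224\right)^{2} = - 3 \left(100 + 65\right) + 4 \left(-1221\right)^{2} = \left(-3\right) 165 + 4 \cdot 1490841 = -495 + 5963364 = 5962869$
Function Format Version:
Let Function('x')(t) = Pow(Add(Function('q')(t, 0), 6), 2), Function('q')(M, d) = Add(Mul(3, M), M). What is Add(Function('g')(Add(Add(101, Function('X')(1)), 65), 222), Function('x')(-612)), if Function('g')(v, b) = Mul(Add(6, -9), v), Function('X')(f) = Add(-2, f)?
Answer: 5962869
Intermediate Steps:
Function('q')(M, d) = Mul(4, M)
Function('g')(v, b) = Mul(-3, v)
Function('x')(t) = Pow(Add(6, Mul(4, t)), 2) (Function('x')(t) = Pow(Add(Mul(4, t), 6), 2) = Pow(Add(6, Mul(4, t)), 2))
Add(Function('g')(Add(Add(101, Function('X')(1)), 65), 222), Function('x')(-612)) = Add(Mul(-3, Add(Add(101, Add(-2, 1)), 65)), Mul(4, Pow(Add(3, Mul(2, -612)), 2))) = Add(Mul(-3, Add(Add(101, -1), 65)), Mul(4, Pow(Add(3, -1224), 2))) = Add(Mul(-3, Add(100, 65)), Mul(4, Pow(-1221, 2))) = Add(Mul(-3, 165), Mul(4, 1490841)) = Add(-495, 5963364) = 5962869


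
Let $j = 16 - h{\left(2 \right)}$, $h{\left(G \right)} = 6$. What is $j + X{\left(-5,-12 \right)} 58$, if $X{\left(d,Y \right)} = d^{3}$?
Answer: $-7240$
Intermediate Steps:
$j = 10$ ($j = 16 - 6 = 10$)
$j + X{\left(-5,-12 \right)} 58 = 10 + \left(-5\right)^{3} \cdot 58 = 10 - 7250 = -7240$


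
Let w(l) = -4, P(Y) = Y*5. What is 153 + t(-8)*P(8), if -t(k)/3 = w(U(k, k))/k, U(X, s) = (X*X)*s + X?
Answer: 93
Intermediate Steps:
U(X, s) = X + s*X² (U(X, s) = X²*s + X = s*X² + X = X + s*X²)
P(Y) = 5*Y
t(k) = 12/k (t(k) = -(-12)/k = 12/k)
153 + t(-8)*P(8) = 153 + (12/(-8))*(5*8) = 153 + (12*(-⅛))*40 = 153 - 3/2*40 = 153 - 60 = 93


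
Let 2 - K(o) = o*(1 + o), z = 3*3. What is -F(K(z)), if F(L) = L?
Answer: 88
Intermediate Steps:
z = 9
K(o) = 2 - o*(1 + o)
-F(K(z)) = -(2 - 1*9 - 1*9²) = -(2 - 9 - 1*81) = -(2 - 9 - 81) = -1*(-88) = 88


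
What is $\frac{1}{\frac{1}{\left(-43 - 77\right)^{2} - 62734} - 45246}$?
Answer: $- \frac{48334}{2186920165} \approx -2.2101 \cdot 10^{-5}$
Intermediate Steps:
$\frac{1}{\frac{1}{\left(-43 - 77\right)^{2} - 62734} - 45246} = \frac{1}{\frac{1}{\left(-120\right)^{2} - 62734} - 45246} = \frac{1}{\frac{1}{14400 - 62734} - 45246} = \frac{1}{\frac{1}{-48334} - 45246} = \frac{1}{- \frac{1}{48334} - 45246} = \frac{1}{- \frac{2186920165}{48334}} = - \frac{48334}{2186920165}$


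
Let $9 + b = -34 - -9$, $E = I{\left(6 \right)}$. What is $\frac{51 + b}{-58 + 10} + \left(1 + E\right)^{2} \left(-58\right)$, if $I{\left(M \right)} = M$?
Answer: $- \frac{136433}{48} \approx -2842.4$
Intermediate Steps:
$E = 6$
$b = -34$ ($b = -9 - 25 = -34$)
$\frac{51 + b}{-58 + 10} + \left(1 + E\right)^{2} \left(-58\right) = \frac{51 - 34}{-58 + 10} + \left(1 + 6\right)^{2} \left(-58\right) = \frac{17}{-48} + 7^{2} \left(-58\right) = 17 \left(- \frac{1}{48}\right) + 49 \left(-58\right) = - \frac{17}{48} - 2842 = - \frac{136433}{48}$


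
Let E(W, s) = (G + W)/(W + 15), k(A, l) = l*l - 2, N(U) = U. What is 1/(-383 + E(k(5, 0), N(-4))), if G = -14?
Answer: -13/4995 ≈ -0.0026026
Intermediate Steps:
k(A, l) = -2 + l² (k(A, l) = l² - 2 = -2 + l²)
E(W, s) = (-14 + W)/(15 + W) (E(W, s) = (-14 + W)/(W + 15) = (-14 + W)/(15 + W))
1/(-383 + E(k(5, 0), N(-4))) = 1/(-383 + (-14 + (-2 + 0²))/(15 + (-2 + 0²))) = 1/(-383 + (-14 + (-2 + 0))/(15 + (-2 + 0))) = 1/(-383 + (-14 - 2)/(15 - 2)) = 1/(-383 - 16/13) = 1/(-4995/13) = -13/4995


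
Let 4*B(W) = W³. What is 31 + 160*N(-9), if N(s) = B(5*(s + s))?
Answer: -29159969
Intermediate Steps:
B(W) = W³/4
N(s) = 250*s³ (N(s) = (5*(s + s))³/4 = (5*(2*s))³/4 = (10*s)³/4 = (1000*s³)/4 = 250*s³)
31 + 160*N(-9) = 31 + 160*(250*(-9)³) = 31 + 160*(250*(-729)) = 31 + 160*(-182250) = 31 - 29160000 = -29159969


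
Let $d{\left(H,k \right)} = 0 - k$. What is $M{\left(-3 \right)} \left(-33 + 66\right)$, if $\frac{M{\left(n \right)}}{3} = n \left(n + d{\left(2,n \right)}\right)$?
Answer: $0$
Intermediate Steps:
$d{\left(H,k \right)} = - k$
$M{\left(n \right)} = 0$ ($M{\left(n \right)} = 3 n \left(n - n\right) = 3 n 0 = 3 \cdot 0 = 0$)
$M{\left(-3 \right)} \left(-33 + 66\right) = 0 \left(-33 + 66\right) = 0 \cdot 33 = 0$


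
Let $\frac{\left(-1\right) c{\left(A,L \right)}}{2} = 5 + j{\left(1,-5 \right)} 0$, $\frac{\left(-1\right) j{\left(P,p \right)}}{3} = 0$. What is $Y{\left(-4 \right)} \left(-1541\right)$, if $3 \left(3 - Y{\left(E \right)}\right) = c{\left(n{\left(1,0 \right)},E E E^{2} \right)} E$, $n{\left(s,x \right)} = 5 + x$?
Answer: $\frac{47771}{3} \approx 15924.0$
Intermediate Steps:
$j{\left(P,p \right)} = 0$ ($j{\left(P,p \right)} = \left(-3\right) 0 = 0$)
$c{\left(A,L \right)} = -10$ ($c{\left(A,L \right)} = - 2 \left(5 + 0 \cdot 0\right) = - 2 \left(5 + 0\right) = \left(-2\right) 5 = -10$)
$Y{\left(E \right)} = 3 + \frac{10 E}{3}$ ($Y{\left(E \right)} = 3 - \frac{\left(-10\right) E}{3} = 3 + \frac{10 E}{3}$)
$Y{\left(-4 \right)} \left(-1541\right) = \left(3 + \frac{10}{3} \left(-4\right)\right) \left(-1541\right) = \left(3 - \frac{40}{3}\right) \left(-1541\right) = \left(- \frac{31}{3}\right) \left(-1541\right) = \frac{47771}{3}$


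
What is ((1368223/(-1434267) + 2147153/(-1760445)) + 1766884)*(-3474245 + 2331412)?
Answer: -566500417446373282935838/280549796535 ≈ -2.0193e+12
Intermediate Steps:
((1368223/(-1434267) + 2147153/(-1760445)) + 1766884)*(-3474245 + 2331412) = ((1368223*(-1/1434267) + 2147153*(-1/1760445)) + 1766884)*(-1142833) = ((-1368223/1434267 - 2147153/1760445) + 1766884)*(-1142833) = (-609808003454/280549796535 + 1766884)*(-1142833) = (495698336892943486/280549796535)*(-1142833) = -566500417446373282935838/280549796535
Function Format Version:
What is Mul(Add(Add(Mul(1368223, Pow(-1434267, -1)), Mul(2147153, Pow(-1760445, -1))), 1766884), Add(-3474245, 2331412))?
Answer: Rational(-566500417446373282935838, 280549796535) ≈ -2.0193e+12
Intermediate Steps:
Mul(Add(Add(Mul(1368223, Pow(-1434267, -1)), Mul(2147153, Pow(-1760445, -1))), 1766884), Add(-3474245, 2331412)) = Mul(Add(Add(Mul(1368223, Rational(-1, 1434267)), Mul(2147153, Rational(-1, 1760445))), 1766884), -1142833) = Mul(Add(Add(Rational(-1368223, 1434267), Rational(-2147153, 1760445)), 1766884), -1142833) = Mul(Add(Rational(-609808003454, 280549796535), 1766884), -1142833) = Mul(Rational(495698336892943486, 280549796535), -1142833) = Rational(-566500417446373282935838, 280549796535)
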